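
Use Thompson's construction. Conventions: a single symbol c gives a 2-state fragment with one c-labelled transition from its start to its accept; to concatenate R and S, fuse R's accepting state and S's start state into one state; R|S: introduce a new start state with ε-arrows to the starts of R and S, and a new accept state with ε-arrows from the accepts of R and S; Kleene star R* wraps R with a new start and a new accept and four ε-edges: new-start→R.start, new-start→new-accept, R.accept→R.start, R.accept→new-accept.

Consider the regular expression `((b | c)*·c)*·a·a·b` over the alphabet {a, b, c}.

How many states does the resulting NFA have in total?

Per subexpression:
Each of the 6 symbol leaves contributes a 2-state fragment.
  b | c : 6 states
  (b | c)* : 8 states
  (b | c)*·c : 9 states
  ((b | c)*·c)* : 11 states
  ((b | c)*·c)*·a·a·b : 14 states

14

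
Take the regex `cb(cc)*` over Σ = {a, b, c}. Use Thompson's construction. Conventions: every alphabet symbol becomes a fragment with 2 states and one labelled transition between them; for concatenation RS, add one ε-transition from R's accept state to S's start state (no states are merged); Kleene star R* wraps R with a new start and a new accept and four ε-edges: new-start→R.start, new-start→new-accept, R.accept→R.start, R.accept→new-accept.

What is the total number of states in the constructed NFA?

10

Building bottom-up:
Each of the 4 symbol leaves contributes a 2-state fragment.
  cc : 4 states
  (cc)* : 6 states
  cb(cc)* : 10 states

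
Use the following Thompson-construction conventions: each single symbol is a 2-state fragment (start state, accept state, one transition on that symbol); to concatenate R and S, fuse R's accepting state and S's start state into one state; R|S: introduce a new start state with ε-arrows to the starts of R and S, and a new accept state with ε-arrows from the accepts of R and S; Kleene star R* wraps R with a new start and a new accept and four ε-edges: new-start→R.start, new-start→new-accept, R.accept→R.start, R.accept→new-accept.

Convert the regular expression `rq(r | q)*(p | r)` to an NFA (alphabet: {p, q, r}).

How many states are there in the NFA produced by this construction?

Bottom-up over the parse tree:
Each of the 6 symbol leaves contributes a 2-state fragment.
  r | q → 6 states
  (r | q)* → 8 states
  p | r → 6 states
  rq(r | q)*(p | r) → 15 states

15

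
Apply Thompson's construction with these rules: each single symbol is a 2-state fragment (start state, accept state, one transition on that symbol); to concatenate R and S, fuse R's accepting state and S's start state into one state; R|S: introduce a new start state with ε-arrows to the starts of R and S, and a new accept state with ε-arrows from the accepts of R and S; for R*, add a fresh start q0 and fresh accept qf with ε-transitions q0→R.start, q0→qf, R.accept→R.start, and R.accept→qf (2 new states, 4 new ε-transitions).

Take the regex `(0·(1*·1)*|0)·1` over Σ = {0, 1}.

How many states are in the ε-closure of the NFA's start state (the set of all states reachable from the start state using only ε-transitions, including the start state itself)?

3

Work bottom-up. For each fragment F, track |ε-closure(F.start)| and whether F's accept lies in that closure (i.e. whether F accepts ε). A single-symbol fragment has closure size 1 and does not accept ε.
  1* — C = 1 (new start) + 1 (body) + 1 (new accept) = 3
  1*·1 — the left operand accepts ε, so the closure extends into the next operand (the shared merged state is already counted); C = 3 + (1−1) = 3
  (1*·1)* — new start has ε-edges to the inner start and to the new accept, so C = 2 + 3 = 5
  0·(1*·1)* — same as the first factor's closure: C = 1
  0·(1*·1)*|0 — C = 1 + 1 + 1 = 3 (the new accept is not ε-reachable since no branch accepts ε)
  (0·(1*·1)*|0)·1 — same as the first factor's closure: C = 3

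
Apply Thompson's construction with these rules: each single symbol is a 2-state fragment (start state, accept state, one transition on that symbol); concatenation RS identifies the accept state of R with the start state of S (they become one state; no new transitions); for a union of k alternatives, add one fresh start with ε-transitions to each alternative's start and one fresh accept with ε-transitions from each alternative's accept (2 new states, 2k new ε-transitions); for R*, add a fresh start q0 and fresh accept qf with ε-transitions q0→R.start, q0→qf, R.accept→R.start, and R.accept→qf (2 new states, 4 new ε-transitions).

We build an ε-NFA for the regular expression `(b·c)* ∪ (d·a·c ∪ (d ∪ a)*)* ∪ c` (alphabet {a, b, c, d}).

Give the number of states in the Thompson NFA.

Recursing over subexpressions:
Each of the 8 symbol leaves contributes a 2-state fragment.
  b·c : 3 states
  (b·c)* : 5 states
  d·a·c : 4 states
  d ∪ a : 6 states
  (d ∪ a)* : 8 states
  d·a·c ∪ (d ∪ a)* : 14 states
  (d·a·c ∪ (d ∪ a)*)* : 16 states
  (b·c)* ∪ (d·a·c ∪ (d ∪ a)*)* ∪ c : 25 states

25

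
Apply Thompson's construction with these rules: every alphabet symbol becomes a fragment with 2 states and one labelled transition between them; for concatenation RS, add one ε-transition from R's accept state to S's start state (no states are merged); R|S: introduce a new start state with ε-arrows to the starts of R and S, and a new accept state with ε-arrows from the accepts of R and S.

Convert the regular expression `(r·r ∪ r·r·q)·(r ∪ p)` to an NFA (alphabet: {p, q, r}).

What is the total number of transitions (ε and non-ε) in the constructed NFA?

19

By structural recursion:
Each of the 7 symbol leaves contributes 1 transition (1 symbol, 0 ε).
  r·r — 3 transitions (2 symbol, 1 ε)
  r·r·q — 5 transitions (3 symbol, 2 ε)
  r·r ∪ r·r·q — 12 transitions (5 symbol, 7 ε)
  r ∪ p — 6 transitions (2 symbol, 4 ε)
  (r·r ∪ r·r·q)·(r ∪ p) — 19 transitions (7 symbol, 12 ε)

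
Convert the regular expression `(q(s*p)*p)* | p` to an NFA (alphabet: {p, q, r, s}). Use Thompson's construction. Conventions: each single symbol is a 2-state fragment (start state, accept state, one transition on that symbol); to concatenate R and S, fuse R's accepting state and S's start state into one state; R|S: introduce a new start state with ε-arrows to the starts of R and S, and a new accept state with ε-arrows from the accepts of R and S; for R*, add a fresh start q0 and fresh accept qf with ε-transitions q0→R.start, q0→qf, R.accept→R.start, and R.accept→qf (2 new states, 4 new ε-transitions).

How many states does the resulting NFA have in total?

15

By structural recursion:
Each of the 5 symbol leaves contributes a 2-state fragment.
  s* = 4 states
  s*p = 5 states
  (s*p)* = 7 states
  q(s*p)*p = 9 states
  (q(s*p)*p)* = 11 states
  (q(s*p)*p)* | p = 15 states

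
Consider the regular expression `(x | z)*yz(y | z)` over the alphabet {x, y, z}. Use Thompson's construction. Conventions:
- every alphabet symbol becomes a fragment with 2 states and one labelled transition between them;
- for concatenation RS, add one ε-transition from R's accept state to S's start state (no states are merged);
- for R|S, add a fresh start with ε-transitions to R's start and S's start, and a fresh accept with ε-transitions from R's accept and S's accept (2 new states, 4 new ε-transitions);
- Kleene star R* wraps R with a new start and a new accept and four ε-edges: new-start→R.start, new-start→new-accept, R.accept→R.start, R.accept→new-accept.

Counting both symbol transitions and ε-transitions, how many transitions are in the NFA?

Recursing over subexpressions:
Each of the 6 symbol leaves contributes 1 transition (1 symbol, 0 ε).
  x | z — 6 transitions (2 symbol, 4 ε)
  (x | z)* — 10 transitions (2 symbol, 8 ε)
  y | z — 6 transitions (2 symbol, 4 ε)
  (x | z)*yz(y | z) — 21 transitions (6 symbol, 15 ε)

21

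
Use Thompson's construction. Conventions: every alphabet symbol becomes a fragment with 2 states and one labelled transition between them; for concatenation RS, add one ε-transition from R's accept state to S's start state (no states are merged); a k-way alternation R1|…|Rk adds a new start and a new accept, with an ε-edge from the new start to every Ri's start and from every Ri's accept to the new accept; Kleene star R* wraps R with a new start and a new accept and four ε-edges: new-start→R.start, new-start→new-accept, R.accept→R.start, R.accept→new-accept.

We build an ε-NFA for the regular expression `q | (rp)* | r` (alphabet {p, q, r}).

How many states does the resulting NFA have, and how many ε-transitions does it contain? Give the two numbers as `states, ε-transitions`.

12, 11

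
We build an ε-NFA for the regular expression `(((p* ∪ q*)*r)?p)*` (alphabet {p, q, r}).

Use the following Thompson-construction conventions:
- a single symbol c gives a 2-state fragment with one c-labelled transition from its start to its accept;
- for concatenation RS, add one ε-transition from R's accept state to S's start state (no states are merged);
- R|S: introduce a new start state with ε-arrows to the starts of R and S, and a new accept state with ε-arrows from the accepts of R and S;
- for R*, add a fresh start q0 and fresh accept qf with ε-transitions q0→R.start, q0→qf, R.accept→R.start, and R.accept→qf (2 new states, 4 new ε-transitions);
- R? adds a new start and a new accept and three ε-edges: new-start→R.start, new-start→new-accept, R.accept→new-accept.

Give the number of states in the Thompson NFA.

Bottom-up over the parse tree:
Each of the 4 symbol leaves contributes a 2-state fragment.
  p* → 4 states
  q* → 4 states
  p* ∪ q* → 10 states
  (p* ∪ q*)* → 12 states
  (p* ∪ q*)*r → 14 states
  ((p* ∪ q*)*r)? → 16 states
  ((p* ∪ q*)*r)?p → 18 states
  (((p* ∪ q*)*r)?p)* → 20 states

20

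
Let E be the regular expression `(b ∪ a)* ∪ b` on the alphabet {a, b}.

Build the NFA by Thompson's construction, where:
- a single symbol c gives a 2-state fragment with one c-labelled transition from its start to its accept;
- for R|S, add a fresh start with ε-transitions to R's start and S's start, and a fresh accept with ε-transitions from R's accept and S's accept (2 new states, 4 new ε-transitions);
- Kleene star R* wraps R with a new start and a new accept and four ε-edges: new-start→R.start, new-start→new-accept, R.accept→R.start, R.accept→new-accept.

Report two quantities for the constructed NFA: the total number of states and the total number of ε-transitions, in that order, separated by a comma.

Building bottom-up:
Each of the 3 symbol leaves contributes 2 states and 0 ε-transitions.
  b ∪ a — 6 states, 4 ε-transitions
  (b ∪ a)* — 8 states, 8 ε-transitions
  (b ∪ a)* ∪ b — 12 states, 12 ε-transitions

12, 12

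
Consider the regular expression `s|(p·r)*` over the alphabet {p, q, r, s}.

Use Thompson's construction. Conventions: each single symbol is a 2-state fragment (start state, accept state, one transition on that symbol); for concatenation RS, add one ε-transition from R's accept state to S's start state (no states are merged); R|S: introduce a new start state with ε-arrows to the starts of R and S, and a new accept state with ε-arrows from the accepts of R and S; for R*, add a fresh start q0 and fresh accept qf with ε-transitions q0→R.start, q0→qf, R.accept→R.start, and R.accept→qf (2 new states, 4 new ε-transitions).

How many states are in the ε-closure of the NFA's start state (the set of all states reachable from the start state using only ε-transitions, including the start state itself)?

Let C(F) = |ε-closure(F.start)| within fragment F, and note whether F accepts ε. Symbol fragments have C = 1 and do not accept ε. Then:
  p·r : C equals the left operand's closure size = 1 (its accept is not ε-reachable, so the closure stops there)
  (p·r)* : C = 1 (new start) + 1 (body) + 1 (new accept) = 3
  s|(p·r)* : new start ε-reaches every alternative's start; at least one alternative accepts ε, so the union's new accept is reached too: C = 1 + 1 + 3 + 1 = 6

6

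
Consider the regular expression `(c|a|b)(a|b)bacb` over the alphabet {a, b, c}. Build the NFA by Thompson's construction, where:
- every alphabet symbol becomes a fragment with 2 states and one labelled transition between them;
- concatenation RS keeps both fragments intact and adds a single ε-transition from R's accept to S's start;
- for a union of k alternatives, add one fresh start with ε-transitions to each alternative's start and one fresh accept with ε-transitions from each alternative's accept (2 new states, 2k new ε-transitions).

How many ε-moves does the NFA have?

Bottom-up over the parse tree:
Each of the 9 symbol leaves contributes 0 ε-transitions.
  c|a|b : 6 ε-transitions
  a|b : 4 ε-transitions
  (c|a|b)(a|b)bacb : 15 ε-transitions

15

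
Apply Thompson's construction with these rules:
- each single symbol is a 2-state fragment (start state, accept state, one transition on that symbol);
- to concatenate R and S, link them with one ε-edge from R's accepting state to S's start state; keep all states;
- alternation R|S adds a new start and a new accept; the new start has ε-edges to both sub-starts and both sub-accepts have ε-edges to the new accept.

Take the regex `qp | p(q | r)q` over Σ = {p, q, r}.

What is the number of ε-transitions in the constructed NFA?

11

Per subexpression:
Each of the 6 symbol leaves contributes 0 ε-transitions.
  qp : 1 ε-transition
  q | r : 4 ε-transitions
  p(q | r)q : 6 ε-transitions
  qp | p(q | r)q : 11 ε-transitions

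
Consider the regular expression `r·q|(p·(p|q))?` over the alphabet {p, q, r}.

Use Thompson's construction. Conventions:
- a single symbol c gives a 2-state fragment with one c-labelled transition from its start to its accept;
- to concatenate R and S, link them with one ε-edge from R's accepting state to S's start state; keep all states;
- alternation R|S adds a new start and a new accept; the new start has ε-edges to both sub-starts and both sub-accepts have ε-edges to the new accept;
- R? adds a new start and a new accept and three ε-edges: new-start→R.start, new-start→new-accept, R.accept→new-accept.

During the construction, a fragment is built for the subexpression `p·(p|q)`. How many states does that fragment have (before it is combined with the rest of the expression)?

Fragment for `p·(p|q)`:
Each of the 3 symbol leaves contributes a 2-state fragment.
  p|q — 6 states
  p·(p|q) — 8 states

8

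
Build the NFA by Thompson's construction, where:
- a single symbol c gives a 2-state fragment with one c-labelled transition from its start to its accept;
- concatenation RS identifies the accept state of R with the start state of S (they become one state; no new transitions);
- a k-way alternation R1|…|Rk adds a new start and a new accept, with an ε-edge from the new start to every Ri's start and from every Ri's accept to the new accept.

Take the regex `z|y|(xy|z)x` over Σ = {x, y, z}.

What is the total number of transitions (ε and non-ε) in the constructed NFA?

Per subexpression:
Each of the 6 symbol leaves contributes 1 transition (1 symbol, 0 ε).
  xy → 2 transitions (2 symbol, 0 ε)
  xy|z → 7 transitions (3 symbol, 4 ε)
  (xy|z)x → 8 transitions (4 symbol, 4 ε)
  z|y|(xy|z)x → 16 transitions (6 symbol, 10 ε)

16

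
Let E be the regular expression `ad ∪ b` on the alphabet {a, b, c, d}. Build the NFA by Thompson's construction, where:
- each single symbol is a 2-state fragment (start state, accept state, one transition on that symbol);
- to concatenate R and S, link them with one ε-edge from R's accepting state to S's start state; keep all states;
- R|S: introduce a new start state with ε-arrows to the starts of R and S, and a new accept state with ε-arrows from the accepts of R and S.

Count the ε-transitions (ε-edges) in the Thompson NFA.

Building bottom-up:
Each of the 3 symbol leaves contributes 0 ε-transitions.
  ad → 1 ε-transition
  ad ∪ b → 5 ε-transitions

5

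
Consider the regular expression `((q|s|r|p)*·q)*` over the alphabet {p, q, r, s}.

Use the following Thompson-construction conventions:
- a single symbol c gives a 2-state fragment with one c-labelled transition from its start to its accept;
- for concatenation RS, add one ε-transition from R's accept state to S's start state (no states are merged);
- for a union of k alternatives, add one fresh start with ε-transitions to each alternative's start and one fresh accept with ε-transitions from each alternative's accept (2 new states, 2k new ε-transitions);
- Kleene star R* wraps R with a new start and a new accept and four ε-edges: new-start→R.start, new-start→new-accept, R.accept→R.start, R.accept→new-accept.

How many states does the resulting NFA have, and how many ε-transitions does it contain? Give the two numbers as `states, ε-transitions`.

16, 17

Building bottom-up:
Each of the 5 symbol leaves contributes 2 states and 0 ε-transitions.
  q|s|r|p → 10 states, 8 ε-transitions
  (q|s|r|p)* → 12 states, 12 ε-transitions
  (q|s|r|p)*·q → 14 states, 13 ε-transitions
  ((q|s|r|p)*·q)* → 16 states, 17 ε-transitions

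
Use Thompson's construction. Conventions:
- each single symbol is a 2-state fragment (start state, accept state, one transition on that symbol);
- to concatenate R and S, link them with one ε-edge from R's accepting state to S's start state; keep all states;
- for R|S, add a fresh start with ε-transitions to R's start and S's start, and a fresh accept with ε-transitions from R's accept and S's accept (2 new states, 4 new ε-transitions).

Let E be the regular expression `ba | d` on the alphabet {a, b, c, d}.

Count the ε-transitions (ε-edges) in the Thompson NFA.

Bottom-up over the parse tree:
Each of the 3 symbol leaves contributes 0 ε-transitions.
  ba → 1 ε-transition
  ba | d → 5 ε-transitions

5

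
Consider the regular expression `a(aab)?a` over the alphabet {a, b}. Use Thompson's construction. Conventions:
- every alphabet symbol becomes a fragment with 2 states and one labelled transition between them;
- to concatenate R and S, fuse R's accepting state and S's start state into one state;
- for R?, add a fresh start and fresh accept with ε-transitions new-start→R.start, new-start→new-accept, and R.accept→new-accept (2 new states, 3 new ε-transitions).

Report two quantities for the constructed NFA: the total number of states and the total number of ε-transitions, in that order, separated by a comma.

Per subexpression:
Each of the 5 symbol leaves contributes 2 states and 0 ε-transitions.
  aab → 4 states, 0 ε-transitions
  (aab)? → 6 states, 3 ε-transitions
  a(aab)?a → 8 states, 3 ε-transitions

8, 3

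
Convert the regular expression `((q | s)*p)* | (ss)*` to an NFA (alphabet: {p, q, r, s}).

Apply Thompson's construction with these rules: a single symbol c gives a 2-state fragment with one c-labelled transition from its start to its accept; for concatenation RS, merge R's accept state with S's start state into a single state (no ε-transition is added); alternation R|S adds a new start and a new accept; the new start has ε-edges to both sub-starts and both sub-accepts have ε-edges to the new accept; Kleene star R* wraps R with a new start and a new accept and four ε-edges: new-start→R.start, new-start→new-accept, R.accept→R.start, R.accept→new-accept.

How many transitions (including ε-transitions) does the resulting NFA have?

By structural recursion:
Each of the 5 symbol leaves contributes 1 transition (1 symbol, 0 ε).
  q | s = 6 transitions (2 symbol, 4 ε)
  (q | s)* = 10 transitions (2 symbol, 8 ε)
  (q | s)*p = 11 transitions (3 symbol, 8 ε)
  ((q | s)*p)* = 15 transitions (3 symbol, 12 ε)
  ss = 2 transitions (2 symbol, 0 ε)
  (ss)* = 6 transitions (2 symbol, 4 ε)
  ((q | s)*p)* | (ss)* = 25 transitions (5 symbol, 20 ε)

25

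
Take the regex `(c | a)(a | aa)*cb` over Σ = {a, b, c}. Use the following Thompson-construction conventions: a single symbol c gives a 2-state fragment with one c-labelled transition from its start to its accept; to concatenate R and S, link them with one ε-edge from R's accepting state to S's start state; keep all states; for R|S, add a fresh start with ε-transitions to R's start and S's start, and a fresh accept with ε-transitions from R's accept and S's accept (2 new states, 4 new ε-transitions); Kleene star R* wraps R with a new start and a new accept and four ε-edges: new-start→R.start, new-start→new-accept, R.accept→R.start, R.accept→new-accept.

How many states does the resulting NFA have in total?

Per subexpression:
Each of the 7 symbol leaves contributes a 2-state fragment.
  c | a : 6 states
  aa : 4 states
  a | aa : 8 states
  (a | aa)* : 10 states
  (c | a)(a | aa)*cb : 20 states

20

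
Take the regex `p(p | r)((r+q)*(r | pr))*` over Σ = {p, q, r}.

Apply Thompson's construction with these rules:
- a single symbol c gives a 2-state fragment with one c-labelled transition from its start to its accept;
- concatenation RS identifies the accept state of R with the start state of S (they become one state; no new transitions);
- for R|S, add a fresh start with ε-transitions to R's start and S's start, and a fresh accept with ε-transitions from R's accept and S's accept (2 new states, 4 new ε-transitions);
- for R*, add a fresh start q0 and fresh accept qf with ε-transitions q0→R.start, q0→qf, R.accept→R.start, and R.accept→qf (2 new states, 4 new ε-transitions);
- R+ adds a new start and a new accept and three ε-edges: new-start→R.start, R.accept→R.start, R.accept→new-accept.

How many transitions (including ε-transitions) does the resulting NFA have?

27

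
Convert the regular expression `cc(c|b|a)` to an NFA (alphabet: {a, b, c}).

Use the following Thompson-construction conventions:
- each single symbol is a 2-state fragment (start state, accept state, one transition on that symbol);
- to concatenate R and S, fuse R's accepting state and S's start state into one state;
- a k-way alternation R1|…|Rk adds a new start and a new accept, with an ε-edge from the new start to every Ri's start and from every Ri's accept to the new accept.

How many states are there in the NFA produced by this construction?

10

Building bottom-up:
Each of the 5 symbol leaves contributes a 2-state fragment.
  c|b|a = 8 states
  cc(c|b|a) = 10 states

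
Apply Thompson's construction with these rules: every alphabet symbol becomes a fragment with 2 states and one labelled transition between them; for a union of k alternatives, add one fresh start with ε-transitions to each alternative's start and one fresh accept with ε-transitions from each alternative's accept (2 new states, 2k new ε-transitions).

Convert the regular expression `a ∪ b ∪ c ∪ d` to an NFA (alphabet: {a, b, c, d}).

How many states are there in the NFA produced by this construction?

By structural recursion:
Each of the 4 symbol leaves contributes a 2-state fragment.
  a ∪ b ∪ c ∪ d : 10 states

10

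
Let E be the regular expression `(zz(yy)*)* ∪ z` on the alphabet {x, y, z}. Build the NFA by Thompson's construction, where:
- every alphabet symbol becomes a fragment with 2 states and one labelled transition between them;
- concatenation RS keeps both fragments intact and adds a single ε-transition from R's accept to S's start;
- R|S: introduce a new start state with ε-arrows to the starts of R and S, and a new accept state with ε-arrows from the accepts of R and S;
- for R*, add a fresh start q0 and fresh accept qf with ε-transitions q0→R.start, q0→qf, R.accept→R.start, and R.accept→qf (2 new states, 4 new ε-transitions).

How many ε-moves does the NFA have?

Per subexpression:
Each of the 5 symbol leaves contributes 0 ε-transitions.
  yy → 1 ε-transition
  (yy)* → 5 ε-transitions
  zz(yy)* → 7 ε-transitions
  (zz(yy)*)* → 11 ε-transitions
  (zz(yy)*)* ∪ z → 15 ε-transitions

15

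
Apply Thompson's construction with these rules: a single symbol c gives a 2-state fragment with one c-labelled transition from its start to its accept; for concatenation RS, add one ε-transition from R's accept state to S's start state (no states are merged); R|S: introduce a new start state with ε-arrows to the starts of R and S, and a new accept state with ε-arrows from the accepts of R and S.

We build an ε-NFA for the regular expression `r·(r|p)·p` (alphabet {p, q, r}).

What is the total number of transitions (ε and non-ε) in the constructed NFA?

10

Recursing over subexpressions:
Each of the 4 symbol leaves contributes 1 transition (1 symbol, 0 ε).
  r|p : 6 transitions (2 symbol, 4 ε)
  r·(r|p)·p : 10 transitions (4 symbol, 6 ε)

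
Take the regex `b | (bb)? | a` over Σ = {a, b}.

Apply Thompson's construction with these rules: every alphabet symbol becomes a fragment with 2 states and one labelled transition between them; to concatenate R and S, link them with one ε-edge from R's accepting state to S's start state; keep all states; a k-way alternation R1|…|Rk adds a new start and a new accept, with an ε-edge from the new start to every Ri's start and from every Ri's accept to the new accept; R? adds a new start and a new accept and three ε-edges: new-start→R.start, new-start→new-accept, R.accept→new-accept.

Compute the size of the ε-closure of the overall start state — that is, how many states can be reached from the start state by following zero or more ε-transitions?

7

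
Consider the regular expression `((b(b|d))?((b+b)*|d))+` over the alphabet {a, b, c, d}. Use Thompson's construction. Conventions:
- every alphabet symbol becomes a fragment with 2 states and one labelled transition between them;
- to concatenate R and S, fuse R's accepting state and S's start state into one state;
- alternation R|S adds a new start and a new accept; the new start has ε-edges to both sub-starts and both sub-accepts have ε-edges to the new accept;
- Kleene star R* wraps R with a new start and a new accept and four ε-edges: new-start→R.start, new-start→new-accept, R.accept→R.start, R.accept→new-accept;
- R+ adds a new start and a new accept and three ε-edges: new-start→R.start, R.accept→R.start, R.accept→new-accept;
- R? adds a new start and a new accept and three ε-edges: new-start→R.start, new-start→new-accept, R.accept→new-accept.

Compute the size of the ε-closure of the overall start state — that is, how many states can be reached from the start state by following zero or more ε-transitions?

11

Compute the ε-closure size of each fragment's start state recursively; a symbol fragment's start has no outgoing ε-edge, so its closure is just itself (size 1).
  b|d → new start ε-reaches every alternative's start; none of them accept ε, so the new accept is not reached: |closure| = 1 + 1 + 1 = 3
  b(b|d) → same as the first factor's closure: |closure| = 1
  (b(b|d))? → |closure| = 1 (new start) + 1 (body) + 1 (new accept, via ε) = 3
  b+ → new start ε-reaches only the body's start; the new accept needs a symbol first: |closure| = 1 + 1 = 2
  b+b → |closure| equals the left operand's closure size = 2 (its accept is not ε-reachable, so the closure stops there)
  (b+b)* → new start has ε-edges to the inner start and to the new accept, so |closure| = 2 + 2 = 4
  (b+b)*|d → new start ε-reaches every alternative's start; at least one alternative accepts ε, so the union's new accept is reached too: |closure| = 1 + 4 + 1 + 1 = 7
  (b(b|d))?((b+b)*|d) → the left operand accepts ε, so the closure extends into the next operand (the shared merged state is already counted); |closure| = 3 + (7−1) = 9
  ((b(b|d))?((b+b)*|d))+ → new start ε-reaches the body's start; the body's accept is ε-reachable, so the new accept is too: |closure| = 1 + 9 + 1 = 11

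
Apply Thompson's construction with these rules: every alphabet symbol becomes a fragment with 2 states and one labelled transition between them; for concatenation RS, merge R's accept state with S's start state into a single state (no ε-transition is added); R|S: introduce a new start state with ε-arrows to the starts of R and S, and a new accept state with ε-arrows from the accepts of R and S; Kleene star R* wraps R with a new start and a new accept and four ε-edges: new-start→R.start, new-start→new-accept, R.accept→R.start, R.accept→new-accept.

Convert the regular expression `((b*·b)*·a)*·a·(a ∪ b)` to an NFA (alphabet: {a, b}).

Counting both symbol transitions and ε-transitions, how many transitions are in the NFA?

22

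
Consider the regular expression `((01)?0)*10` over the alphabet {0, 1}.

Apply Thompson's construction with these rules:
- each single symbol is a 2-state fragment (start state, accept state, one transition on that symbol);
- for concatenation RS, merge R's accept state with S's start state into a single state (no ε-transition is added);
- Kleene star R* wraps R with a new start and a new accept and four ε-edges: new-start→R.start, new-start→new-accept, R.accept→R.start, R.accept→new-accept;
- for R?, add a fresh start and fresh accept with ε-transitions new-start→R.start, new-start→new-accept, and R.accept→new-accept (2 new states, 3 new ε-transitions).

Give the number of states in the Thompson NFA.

10

By structural recursion:
Each of the 5 symbol leaves contributes a 2-state fragment.
  01 — 3 states
  (01)? — 5 states
  (01)?0 — 6 states
  ((01)?0)* — 8 states
  ((01)?0)*10 — 10 states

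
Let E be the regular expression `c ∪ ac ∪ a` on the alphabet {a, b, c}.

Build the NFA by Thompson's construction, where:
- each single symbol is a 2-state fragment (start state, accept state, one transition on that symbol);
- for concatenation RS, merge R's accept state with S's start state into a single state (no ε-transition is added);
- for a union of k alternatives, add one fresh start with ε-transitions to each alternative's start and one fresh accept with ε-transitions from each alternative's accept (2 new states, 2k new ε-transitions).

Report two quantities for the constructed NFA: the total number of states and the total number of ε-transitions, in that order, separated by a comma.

9, 6

By structural recursion:
Each of the 4 symbol leaves contributes 2 states and 0 ε-transitions.
  ac = 3 states, 0 ε-transitions
  c ∪ ac ∪ a = 9 states, 6 ε-transitions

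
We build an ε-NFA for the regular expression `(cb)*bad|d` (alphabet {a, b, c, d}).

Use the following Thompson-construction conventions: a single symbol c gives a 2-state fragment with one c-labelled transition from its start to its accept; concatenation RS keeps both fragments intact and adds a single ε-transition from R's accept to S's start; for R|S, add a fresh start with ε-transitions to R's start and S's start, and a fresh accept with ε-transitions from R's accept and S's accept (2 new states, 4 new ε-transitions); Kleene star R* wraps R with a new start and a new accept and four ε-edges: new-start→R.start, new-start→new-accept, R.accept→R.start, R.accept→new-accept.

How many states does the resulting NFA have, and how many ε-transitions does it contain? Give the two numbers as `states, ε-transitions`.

16, 12

Recursing over subexpressions:
Each of the 6 symbol leaves contributes 2 states and 0 ε-transitions.
  cb : 4 states, 1 ε-transition
  (cb)* : 6 states, 5 ε-transitions
  (cb)*bad : 12 states, 8 ε-transitions
  (cb)*bad|d : 16 states, 12 ε-transitions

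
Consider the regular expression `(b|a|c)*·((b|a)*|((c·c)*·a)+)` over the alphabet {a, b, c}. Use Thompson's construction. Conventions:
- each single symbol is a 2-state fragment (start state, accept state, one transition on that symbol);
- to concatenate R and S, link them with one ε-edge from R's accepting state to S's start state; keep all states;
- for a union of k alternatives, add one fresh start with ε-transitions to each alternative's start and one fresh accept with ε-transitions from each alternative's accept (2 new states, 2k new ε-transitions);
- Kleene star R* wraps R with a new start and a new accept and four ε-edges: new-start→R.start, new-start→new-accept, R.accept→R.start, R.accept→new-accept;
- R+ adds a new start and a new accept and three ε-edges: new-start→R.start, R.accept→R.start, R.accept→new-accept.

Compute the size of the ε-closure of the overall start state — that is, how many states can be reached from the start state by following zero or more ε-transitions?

18

Let C(F) = |ε-closure(F.start)| within fragment F, and note whether F accepts ε. Symbol fragments have C = 1 and do not accept ε. Then:
  b|a|c — |closure| = 1 + 1 + 1 + 1 = 4 (the new accept is not ε-reachable since no branch accepts ε)
  (b|a|c)* — the star's fresh start ε-reaches both the body's start and the fresh accept: |closure| = 2 + 4 = 6
  b|a — |closure| = 1 + 1 + 1 = 3 (the new accept is not ε-reachable since no branch accepts ε)
  (b|a)* — new start has ε-edges to the inner start and to the new accept, so |closure| = 2 + 3 = 5
  c·c — |closure| equals the left operand's closure size = 1 (its accept is not ε-reachable, so the closure stops there)
  (c·c)* — the star's fresh start ε-reaches both the body's start and the fresh accept: |closure| = 2 + 1 = 3
  (c·c)*·a — |closure| = 3 + 1 = 4 (closure spills across the concat boundary because the left factor accepts ε)
  ((c·c)*·a)+ — new start ε-reaches only the body's start; the new accept needs a symbol first: |closure| = 1 + 4 = 5
  (b|a)*|((c·c)*·a)+ — new start ε-reaches every alternative's start; at least one alternative accepts ε, so the union's new accept is reached too: |closure| = 1 + 5 + 5 + 1 = 12
  (b|a|c)*·((b|a)*|((c·c)*·a)+) — the left operand accepts ε, so the closure extends into the next operand (via the concat ε-link); |closure| = 6 + 12 = 18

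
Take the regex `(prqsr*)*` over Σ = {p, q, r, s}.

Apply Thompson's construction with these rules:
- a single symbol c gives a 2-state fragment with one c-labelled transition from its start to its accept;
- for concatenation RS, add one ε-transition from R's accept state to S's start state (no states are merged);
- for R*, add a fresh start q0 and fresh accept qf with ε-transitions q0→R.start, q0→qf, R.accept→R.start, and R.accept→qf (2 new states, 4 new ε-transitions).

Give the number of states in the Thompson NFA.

Bottom-up over the parse tree:
Each of the 5 symbol leaves contributes a 2-state fragment.
  r* : 4 states
  prqsr* : 12 states
  (prqsr*)* : 14 states

14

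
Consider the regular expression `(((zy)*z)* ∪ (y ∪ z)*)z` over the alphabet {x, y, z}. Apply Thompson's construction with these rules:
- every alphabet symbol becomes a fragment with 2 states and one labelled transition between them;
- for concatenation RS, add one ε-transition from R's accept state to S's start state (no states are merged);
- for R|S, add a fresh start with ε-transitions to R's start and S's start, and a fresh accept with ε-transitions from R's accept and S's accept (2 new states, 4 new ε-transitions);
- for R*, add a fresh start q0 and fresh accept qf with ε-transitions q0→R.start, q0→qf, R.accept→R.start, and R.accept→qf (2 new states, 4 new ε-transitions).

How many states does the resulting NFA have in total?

22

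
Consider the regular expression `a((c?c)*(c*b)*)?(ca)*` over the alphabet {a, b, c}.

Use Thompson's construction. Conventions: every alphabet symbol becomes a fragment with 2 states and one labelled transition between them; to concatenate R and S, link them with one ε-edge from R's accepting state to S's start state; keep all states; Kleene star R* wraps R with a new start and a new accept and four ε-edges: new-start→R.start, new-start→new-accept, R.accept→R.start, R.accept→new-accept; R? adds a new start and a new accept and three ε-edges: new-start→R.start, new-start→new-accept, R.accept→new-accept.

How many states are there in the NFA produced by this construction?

Building bottom-up:
Each of the 7 symbol leaves contributes a 2-state fragment.
  c? = 4 states
  c?c = 6 states
  (c?c)* = 8 states
  c* = 4 states
  c*b = 6 states
  (c*b)* = 8 states
  (c?c)*(c*b)* = 16 states
  ((c?c)*(c*b)*)? = 18 states
  ca = 4 states
  (ca)* = 6 states
  a((c?c)*(c*b)*)?(ca)* = 26 states

26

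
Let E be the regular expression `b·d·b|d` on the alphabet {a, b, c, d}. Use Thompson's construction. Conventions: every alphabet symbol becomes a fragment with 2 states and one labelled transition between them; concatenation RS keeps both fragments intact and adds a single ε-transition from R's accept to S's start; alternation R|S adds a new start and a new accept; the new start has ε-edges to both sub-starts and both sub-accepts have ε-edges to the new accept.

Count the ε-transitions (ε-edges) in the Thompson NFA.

6

By structural recursion:
Each of the 4 symbol leaves contributes 0 ε-transitions.
  b·d·b : 2 ε-transitions
  b·d·b|d : 6 ε-transitions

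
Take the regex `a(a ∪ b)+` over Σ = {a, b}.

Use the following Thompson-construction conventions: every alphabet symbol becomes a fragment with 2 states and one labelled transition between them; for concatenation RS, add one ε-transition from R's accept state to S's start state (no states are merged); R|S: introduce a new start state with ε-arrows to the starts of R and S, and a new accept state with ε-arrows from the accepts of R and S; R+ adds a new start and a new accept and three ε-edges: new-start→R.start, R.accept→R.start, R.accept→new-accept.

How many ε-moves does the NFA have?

8

Building bottom-up:
Each of the 3 symbol leaves contributes 0 ε-transitions.
  a ∪ b → 4 ε-transitions
  (a ∪ b)+ → 7 ε-transitions
  a(a ∪ b)+ → 8 ε-transitions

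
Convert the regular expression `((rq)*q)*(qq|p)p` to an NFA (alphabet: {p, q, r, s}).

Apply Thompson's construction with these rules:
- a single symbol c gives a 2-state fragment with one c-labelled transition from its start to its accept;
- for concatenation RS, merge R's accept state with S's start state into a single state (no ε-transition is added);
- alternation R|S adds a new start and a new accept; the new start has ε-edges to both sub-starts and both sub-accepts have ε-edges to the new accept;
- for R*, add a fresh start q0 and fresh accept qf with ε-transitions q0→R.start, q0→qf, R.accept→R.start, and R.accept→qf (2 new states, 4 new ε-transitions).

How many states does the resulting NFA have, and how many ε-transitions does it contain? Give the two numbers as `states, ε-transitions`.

15, 12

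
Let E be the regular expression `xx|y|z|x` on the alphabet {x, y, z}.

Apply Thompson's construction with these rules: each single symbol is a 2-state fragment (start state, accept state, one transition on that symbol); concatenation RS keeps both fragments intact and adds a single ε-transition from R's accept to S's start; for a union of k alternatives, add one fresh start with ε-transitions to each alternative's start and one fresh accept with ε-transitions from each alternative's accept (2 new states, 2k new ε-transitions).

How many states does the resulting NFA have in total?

Building bottom-up:
Each of the 5 symbol leaves contributes a 2-state fragment.
  xx → 4 states
  xx|y|z|x → 12 states

12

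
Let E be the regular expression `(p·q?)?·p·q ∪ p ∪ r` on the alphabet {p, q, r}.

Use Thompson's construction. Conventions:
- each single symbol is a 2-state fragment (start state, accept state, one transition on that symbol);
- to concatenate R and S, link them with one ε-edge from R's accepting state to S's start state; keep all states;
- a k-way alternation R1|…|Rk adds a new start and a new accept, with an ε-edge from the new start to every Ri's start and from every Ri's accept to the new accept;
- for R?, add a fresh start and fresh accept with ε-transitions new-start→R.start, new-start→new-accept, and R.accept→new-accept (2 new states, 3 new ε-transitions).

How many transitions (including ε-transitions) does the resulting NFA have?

21

By structural recursion:
Each of the 6 symbol leaves contributes 1 transition (1 symbol, 0 ε).
  q? = 4 transitions (1 symbol, 3 ε)
  p·q? = 6 transitions (2 symbol, 4 ε)
  (p·q?)? = 9 transitions (2 symbol, 7 ε)
  (p·q?)?·p·q = 13 transitions (4 symbol, 9 ε)
  (p·q?)?·p·q ∪ p ∪ r = 21 transitions (6 symbol, 15 ε)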